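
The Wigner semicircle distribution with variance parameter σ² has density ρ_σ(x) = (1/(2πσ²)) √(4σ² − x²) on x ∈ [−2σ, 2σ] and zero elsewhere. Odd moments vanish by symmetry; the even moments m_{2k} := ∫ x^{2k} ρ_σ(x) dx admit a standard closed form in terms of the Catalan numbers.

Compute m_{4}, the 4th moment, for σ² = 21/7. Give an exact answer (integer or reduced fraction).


By the scaled semicircle moment identity, m_{2k} = σ^{2k} · C_k with k = 2.
C_2 = (1/(k+1)) · C(2k, k) = (1/3) · C(4, 2) = (1/3) · 6 = 2.
σ^{2k} = (σ²)^k = (21/7)^2 = 9.

Therefore m_{4} = σ^{4} · C_2 = 9 · 2 = 18.


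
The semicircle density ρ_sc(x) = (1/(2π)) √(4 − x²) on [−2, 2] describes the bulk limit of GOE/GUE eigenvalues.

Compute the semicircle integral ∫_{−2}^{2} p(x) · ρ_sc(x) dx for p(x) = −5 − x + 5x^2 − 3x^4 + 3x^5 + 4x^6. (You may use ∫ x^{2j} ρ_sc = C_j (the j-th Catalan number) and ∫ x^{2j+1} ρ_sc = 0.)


Write p(x) = Σ a_i x^i, split into monomials and integrate each against ρ_sc separately.
Using ∫ x^{2j} ρ_sc = C_j = (1/(j+1)) C(2j, j) (Catalan numbers) and ∫ x^{2j+1} ρ_sc = 0 (odd monomials vanish by symmetry):
  i = 0 (even): a_0 · C_{0} = -5 · 1 = -5
  i = 1 (odd): ∫ x^1 ρ_sc = 0 (vanishes)
  i = 2 (even): a_2 · C_{1} = 5 · 1 = 5
  i = 4 (even): a_4 · C_{2} = -3 · 2 = -6
  i = 5 (odd): ∫ x^5 ρ_sc = 0 (vanishes)
  i = 6 (even): a_6 · C_{3} = 4 · 5 = 20

Summing the contributions: ∫_{−2}^{2} p(x) ρ_sc(x) dx = (-5) + 5 + (-6) + 20 = 14.


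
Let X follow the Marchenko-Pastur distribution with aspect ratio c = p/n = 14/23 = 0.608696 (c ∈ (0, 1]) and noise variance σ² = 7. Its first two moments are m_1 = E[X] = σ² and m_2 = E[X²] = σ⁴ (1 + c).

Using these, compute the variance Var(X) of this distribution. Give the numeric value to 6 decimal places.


m_1 = E[X] = σ² = 7, so m_1² = 49.
m_2 = E[X²] = σ⁴ (1 + c) = 49 · (1 + 0.608696) = 49 · 1.608696 = 78.826087.
(Note m_2 − m_1² simplifies to c · σ⁴ = 0.608696 · 49.)

Var(X) = m_2 − m_1² = 78.826087 − 49 = 29.826087.


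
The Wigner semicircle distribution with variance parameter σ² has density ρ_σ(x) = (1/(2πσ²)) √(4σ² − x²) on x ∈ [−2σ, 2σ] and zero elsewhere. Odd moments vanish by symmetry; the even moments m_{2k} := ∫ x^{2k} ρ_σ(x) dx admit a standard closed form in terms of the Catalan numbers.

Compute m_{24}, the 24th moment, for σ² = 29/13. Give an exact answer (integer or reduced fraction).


By the scaled semicircle moment identity, m_{2k} = σ^{2k} · C_k with k = 12.
C_12 = (1/(k+1)) · C(2k, k) = (1/13) · C(24, 12) = (1/13) · 2704156 = 208012.
σ^{2k} = (σ²)^k = (29/13)^12 = 353814783205469041/23298085122481.

Therefore m_{24} = σ^{24} · C_12 = (353814783205469041/23298085122481) · 208012 = 73597720684136026156492/23298085122481.


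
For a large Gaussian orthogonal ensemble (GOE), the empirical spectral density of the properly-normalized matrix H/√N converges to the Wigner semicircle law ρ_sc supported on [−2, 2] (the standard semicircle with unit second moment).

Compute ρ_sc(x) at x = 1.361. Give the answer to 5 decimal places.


ρ_sc(x) = (1/(2π)) √(4 − x²). With x = 1.361:
  4 − x² = 4 − (1.361)² = 4 − 1.852321 = 2.147679.
  √(4 − x²) = 1.465496.
  1/(2π) = 0.159155.
  ρ_sc(1.361) = 0.159155 · 1.465496 = 0.233241.

Rounded to 5 decimal places: ρ_sc(1.361) ≈ 0.23324.


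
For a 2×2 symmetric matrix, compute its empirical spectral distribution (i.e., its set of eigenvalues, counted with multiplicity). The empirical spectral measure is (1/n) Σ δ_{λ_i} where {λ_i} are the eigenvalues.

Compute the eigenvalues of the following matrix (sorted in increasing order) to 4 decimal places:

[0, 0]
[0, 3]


Since M is real symmetric, both eigenvalues are real; they are the roots of det(λI − M) = λ² − (tr M) λ + det M.
tr M = 0 + 3 = 3.
det M = 0·3 − 0² = 0 − 0 = 0.
Characteristic polynomial: λ² − 3λ = 0.
Discriminant Δ = (tr M)² − 4·det M = 9 − 0 = 9; √Δ = 3.000000.
λ = (tr M ± √Δ)/2 = (3 ± 3.000000)/2, giving (tr M − √Δ)/2 = 0.0000 and (tr M + √Δ)/2 = 3.0000.

Eigenvalues sorted in increasing order: [0.0000, 3.0000].


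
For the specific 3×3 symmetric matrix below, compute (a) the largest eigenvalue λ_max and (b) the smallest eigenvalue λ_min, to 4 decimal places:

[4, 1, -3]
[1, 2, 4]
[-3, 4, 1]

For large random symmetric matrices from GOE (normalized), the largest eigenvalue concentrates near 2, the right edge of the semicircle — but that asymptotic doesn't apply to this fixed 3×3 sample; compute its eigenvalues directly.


Since M is real symmetric, all three eigenvalues are real; they are the roots of det(λI − M) = λ³ − (tr M) λ² + s λ − det M, where s is the sum of the principal 2×2 minors.
tr M = 4 + 2 + 1 = 7.
s = (4·2 − 1²) + (4·1 − (-3)²) + (2·1 − 4²) = 7 + (-5) + (-14) = -12.
det M (expand along row 1) = 4·(-14) − 1·13 + (-3)·10 = -99.
Characteristic polynomial: λ³ − 7λ² − 12λ + 99 = 0.
Substitute λ = y + (tr M)/3 = y + 2.333333 to remove the quadratic term: y³ + p·y + q = 0 with p = s − (tr M)²/3 = -28.333333 and q = −2(tr M)³/27 + (tr M)·s/3 − det M = 45.592593.
Three real roots ⇒ use the trigonometric (Viète) form: r = 2√(−p/3) = 6.146363, φ = arccos(3q/(p·r)) = arccos(-0.785416) = 2.474164 rad.
y_k = r·cos(φ/3 − 2πk/3) for k = 0, 1, 2 gives y = 4.171915, 1.822965, -5.994880.
λ_k = y_k + 2.333333 gives λ = 6.5052, 4.1563, -3.6615 (check: the sum is 7.0000 = tr M).

Hence λ_max = 6.5052 and λ_min = -3.6615.


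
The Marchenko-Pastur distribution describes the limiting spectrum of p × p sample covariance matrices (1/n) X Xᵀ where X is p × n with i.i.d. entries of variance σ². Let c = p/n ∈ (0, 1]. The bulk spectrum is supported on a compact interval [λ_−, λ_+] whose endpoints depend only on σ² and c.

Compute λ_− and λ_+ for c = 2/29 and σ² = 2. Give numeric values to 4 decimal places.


c = 2/29 = 0.068966; √c = 0.262613.
λ_− = σ² (1 − √c)² = 2 · (1 − 0.262613)² = 2 · (0.737387)² = 1.087480.
λ_+ = σ² (1 + √c)² = 2 · (1 + 0.262613)² = 2 · (1.262613)² = 3.188382.

Rounded to 4 decimal places: λ_− ≈ 1.0875, λ_+ ≈ 3.1884.


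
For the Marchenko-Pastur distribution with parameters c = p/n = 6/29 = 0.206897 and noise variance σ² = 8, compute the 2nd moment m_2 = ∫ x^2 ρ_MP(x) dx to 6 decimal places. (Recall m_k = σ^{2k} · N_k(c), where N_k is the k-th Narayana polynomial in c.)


E[X²] = σ⁴ (1 + c) (second MP moment). With σ² = 8 (so σ⁴ = 64) and c = 6/29 = 0.206897: E[X²] = 64 · (1 + 0.206897) = 64 · 1.206897.

So E[X^2] = 77.241379.


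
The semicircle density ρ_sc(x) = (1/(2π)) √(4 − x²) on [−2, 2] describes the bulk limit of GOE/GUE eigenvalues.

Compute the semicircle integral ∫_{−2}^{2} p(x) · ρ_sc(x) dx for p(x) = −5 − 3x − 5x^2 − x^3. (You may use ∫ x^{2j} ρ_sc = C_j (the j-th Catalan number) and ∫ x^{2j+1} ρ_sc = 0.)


Write p(x) = Σ a_i x^i, split into monomials and integrate each against ρ_sc separately.
Using ∫ x^{2j} ρ_sc = C_j = (1/(j+1)) C(2j, j) (Catalan numbers) and ∫ x^{2j+1} ρ_sc = 0 (odd monomials vanish by symmetry):
  i = 0 (even): a_0 · C_{0} = -5 · 1 = -5
  i = 1 (odd): ∫ x^1 ρ_sc = 0 (vanishes)
  i = 2 (even): a_2 · C_{1} = -5 · 1 = -5
  i = 3 (odd): ∫ x^3 ρ_sc = 0 (vanishes)

Summing the contributions: ∫_{−2}^{2} p(x) ρ_sc(x) dx = (-5) + (-5) = -10.


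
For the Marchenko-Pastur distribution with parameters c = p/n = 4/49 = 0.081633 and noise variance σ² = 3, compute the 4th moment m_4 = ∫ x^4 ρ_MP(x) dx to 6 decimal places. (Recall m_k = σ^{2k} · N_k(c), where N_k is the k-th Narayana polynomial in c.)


E[X⁴] = σ⁸ (1 + 6c + 6c² + c³) (fourth MP moment). With σ² = 3 (so σ⁸ = 81) and c = 4/49 = 0.081633: E[X⁴] = 81 · (1 + 6·0.081633 + 6·(0.081633)² + (0.081633)³) = 81 · 1.530323.

So E[X^4] = 123.956183.


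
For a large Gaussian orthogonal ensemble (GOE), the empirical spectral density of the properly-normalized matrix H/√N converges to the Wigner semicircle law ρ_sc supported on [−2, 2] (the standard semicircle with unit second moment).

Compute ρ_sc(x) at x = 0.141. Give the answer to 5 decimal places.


ρ_sc(x) = (1/(2π)) √(4 − x²). With x = 0.141:
  4 − x² = 4 − (0.141)² = 4 − 0.019881 = 3.980119.
  √(4 − x²) = 1.995024.
  1/(2π) = 0.159155.
  ρ_sc(0.141) = 0.159155 · 1.995024 = 0.317518.

Rounded to 5 decimal places: ρ_sc(0.141) ≈ 0.31752.


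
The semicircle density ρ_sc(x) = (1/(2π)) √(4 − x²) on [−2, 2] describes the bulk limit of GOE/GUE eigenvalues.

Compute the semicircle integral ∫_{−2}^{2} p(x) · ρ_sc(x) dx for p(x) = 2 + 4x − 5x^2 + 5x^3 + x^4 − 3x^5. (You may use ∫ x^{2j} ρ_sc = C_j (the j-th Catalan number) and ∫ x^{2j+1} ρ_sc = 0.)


Write p(x) = Σ a_i x^i, split into monomials and integrate each against ρ_sc separately.
Using ∫ x^{2j} ρ_sc = C_j = (1/(j+1)) C(2j, j) (Catalan numbers) and ∫ x^{2j+1} ρ_sc = 0 (odd monomials vanish by symmetry):
  i = 0 (even): a_0 · C_{0} = 2 · 1 = 2
  i = 1 (odd): ∫ x^1 ρ_sc = 0 (vanishes)
  i = 2 (even): a_2 · C_{1} = -5 · 1 = -5
  i = 3 (odd): ∫ x^3 ρ_sc = 0 (vanishes)
  i = 4 (even): a_4 · C_{2} = 1 · 2 = 2
  i = 5 (odd): ∫ x^5 ρ_sc = 0 (vanishes)

Summing the contributions: ∫_{−2}^{2} p(x) ρ_sc(x) dx = 2 + (-5) + 2 = -1.


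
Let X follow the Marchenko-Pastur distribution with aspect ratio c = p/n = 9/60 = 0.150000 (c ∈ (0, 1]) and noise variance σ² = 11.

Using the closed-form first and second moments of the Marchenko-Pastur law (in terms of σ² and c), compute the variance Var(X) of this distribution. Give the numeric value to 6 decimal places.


Recall the MP moments m_1 = E[X] = σ² and m_2 = E[X²] = σ⁴ (1 + c).
m_1 = E[X] = σ² = 11, so m_1² = 121.
m_2 = E[X²] = σ⁴ (1 + c) = 121 · (1 + 0.150000) = 121 · 1.150000 = 139.150000.
(Note m_2 − m_1² simplifies to c · σ⁴ = 0.150000 · 121.)

Var(X) = m_2 − m_1² = 139.150000 − 121 = 18.150000.


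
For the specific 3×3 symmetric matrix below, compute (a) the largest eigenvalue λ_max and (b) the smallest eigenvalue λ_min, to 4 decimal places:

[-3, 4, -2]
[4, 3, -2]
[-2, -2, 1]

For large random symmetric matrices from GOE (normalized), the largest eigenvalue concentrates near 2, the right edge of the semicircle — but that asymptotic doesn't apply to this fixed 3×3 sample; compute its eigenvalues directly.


Since M is real symmetric, all three eigenvalues are real; they are the roots of det(λI − M) = λ³ − (tr M) λ² + s λ − det M, where s is the sum of the principal 2×2 minors.
tr M = -3 + 3 + 1 = 1.
s = ((-3)·3 − 4²) + ((-3)·1 − (-2)²) + (3·1 − (-2)²) = -25 + (-7) + (-1) = -33.
det M (expand along row 1) = (-3)·(-1) − 4·0 + (-2)·(-2) = 7.
Characteristic polynomial: λ³ − λ² − 33λ − 7 = 0.
Substitute λ = y + (tr M)/3 = y + 0.333333 to remove the quadratic term: y³ + p·y + q = 0 with p = s − (tr M)²/3 = -33.333333 and q = −2(tr M)³/27 + (tr M)·s/3 − det M = -18.074074.
Three real roots ⇒ use the trigonometric (Viète) form: r = 2√(−p/3) = 6.666667, φ = arccos(3q/(p·r)) = arccos(0.244000) = 1.324308 rad.
y_k = r·cos(φ/3 − 2πk/3) for k = 0, 1, 2 gives y = 6.027594, -0.547136, -5.480458.
λ_k = y_k + 0.333333 gives λ = 6.3609, -0.2138, -5.1471 (check: the sum is 1.0000 = tr M).

Hence λ_max = 6.3609 and λ_min = -5.1471.


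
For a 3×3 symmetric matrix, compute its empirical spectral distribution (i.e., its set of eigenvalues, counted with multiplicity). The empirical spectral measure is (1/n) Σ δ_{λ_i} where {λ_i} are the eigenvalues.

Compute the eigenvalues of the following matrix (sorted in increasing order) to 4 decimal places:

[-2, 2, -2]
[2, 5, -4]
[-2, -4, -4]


Since M is real symmetric, all three eigenvalues are real; they are the roots of det(λI − M) = λ³ − (tr M) λ² + s λ − det M, where s is the sum of the principal 2×2 minors.
tr M = -2 + 5 + (-4) = -1.
s = ((-2)·5 − 2²) + ((-2)·(-4) − (-2)²) + (5·(-4) − (-4)²) = -14 + 4 + (-36) = -46.
det M (expand along row 1) = (-2)·(-36) − 2·(-16) + (-2)·2 = 100.
Characteristic polynomial: λ³ + λ² − 46λ − 100 = 0.
Substitute λ = y + (tr M)/3 = y − 0.333333 to remove the quadratic term: y³ + p·y + q = 0 with p = s − (tr M)²/3 = -46.333333 and q = −2(tr M)³/27 + (tr M)·s/3 − det M = -84.592593.
Three real roots ⇒ use the trigonometric (Viète) form: r = 2√(−p/3) = 7.859884, φ = arccos(3q/(p·r)) = arccos(0.696857) = 0.799790 rad.
y_k = r·cos(φ/3 − 2πk/3) for k = 0, 1, 2 gives y = 7.582219, -1.997843, -5.584375.
λ_k = y_k − 0.333333 gives λ = 7.2489, -2.3312, -5.9177 (check: the sum is -1.0000 = tr M).

Eigenvalues sorted in increasing order: [-5.9177, -2.3312, 7.2489].


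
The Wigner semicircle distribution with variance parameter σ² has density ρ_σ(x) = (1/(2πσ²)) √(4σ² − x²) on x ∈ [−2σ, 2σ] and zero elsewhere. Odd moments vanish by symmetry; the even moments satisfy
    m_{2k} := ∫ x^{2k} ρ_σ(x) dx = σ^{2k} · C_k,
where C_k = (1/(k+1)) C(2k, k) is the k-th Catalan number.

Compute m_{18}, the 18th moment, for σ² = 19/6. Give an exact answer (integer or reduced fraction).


By the scaled semicircle moment identity, m_{2k} = σ^{2k} · C_k with k = 9.
C_9 = (1/(k+1)) · C(2k, k) = (1/10) · C(18, 9) = (1/10) · 48620 = 4862.
σ^{2k} = (σ²)^k = (19/6)^9 = 322687697779/10077696.

Therefore m_{18} = σ^{18} · C_9 = (322687697779/10077696) · 4862 = 784453793300749/5038848.


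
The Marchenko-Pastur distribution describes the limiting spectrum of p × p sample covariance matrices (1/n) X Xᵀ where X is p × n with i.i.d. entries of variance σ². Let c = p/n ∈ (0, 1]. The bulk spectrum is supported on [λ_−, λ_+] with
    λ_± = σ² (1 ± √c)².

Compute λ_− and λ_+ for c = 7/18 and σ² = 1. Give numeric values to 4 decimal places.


c = 7/18 = 0.388889; √c = 0.623610.
λ_− = σ² (1 − √c)² = 1 · (1 − 0.623610)² = 1 · (0.376390)² = 0.141670.
λ_+ = σ² (1 + √c)² = 1 · (1 + 0.623610)² = 1 · (1.623610)² = 2.636108.

Rounded to 4 decimal places: λ_− ≈ 0.1417, λ_+ ≈ 2.6361.


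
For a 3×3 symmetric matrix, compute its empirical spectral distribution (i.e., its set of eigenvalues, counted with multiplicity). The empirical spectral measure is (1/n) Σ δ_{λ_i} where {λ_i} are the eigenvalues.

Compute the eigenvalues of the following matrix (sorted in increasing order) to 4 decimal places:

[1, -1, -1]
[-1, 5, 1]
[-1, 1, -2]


Since M is real symmetric, all three eigenvalues are real; they are the roots of det(λI − M) = λ³ − (tr M) λ² + s λ − det M, where s is the sum of the principal 2×2 minors.
tr M = 1 + 5 + (-2) = 4.
s = (1·5 − (-1)²) + (1·(-2) − (-1)²) + (5·(-2) − 1²) = 4 + (-3) + (-11) = -10.
det M (expand along row 1) = 1·(-11) − (-1)·3 + (-1)·4 = -12.
Characteristic polynomial: λ³ − 4λ² − 10λ + 12 = 0.
Substitute λ = y + (tr M)/3 = y + 1.333333 to remove the quadratic term: y³ + p·y + q = 0 with p = s − (tr M)²/3 = -15.333333 and q = −2(tr M)³/27 + (tr M)·s/3 − det M = -6.074074.
Three real roots ⇒ use the trigonometric (Viète) form: r = 2√(−p/3) = 4.521553, φ = arccos(3q/(p·r)) = arccos(0.262831) = 1.304841 rad.
y_k = r·cos(φ/3 − 2πk/3) for k = 0, 1, 2 gives y = 4.100562, -0.400319, -3.700243.
λ_k = y_k + 1.333333 gives λ = 5.4339, 0.9330, -2.3669 (check: the sum is 4.0000 = tr M).

Eigenvalues sorted in increasing order: [-2.3669, 0.9330, 5.4339].


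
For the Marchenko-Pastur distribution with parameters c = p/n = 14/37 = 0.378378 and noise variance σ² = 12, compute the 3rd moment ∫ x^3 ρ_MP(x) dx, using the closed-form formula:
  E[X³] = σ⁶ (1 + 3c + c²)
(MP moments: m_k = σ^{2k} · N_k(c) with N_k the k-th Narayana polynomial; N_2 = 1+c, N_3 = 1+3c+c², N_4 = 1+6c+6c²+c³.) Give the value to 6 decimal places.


E[X³] = σ⁶ (1 + 3c + c²) (third MP moment). With σ² = 12 (so σ⁶ = 1728) and c = 14/37 = 0.378378: E[X³] = 1728 · (1 + 3·0.378378 + (0.378378)²) = 1728 · 2.278305.

So E[X^3] = 3936.911614.


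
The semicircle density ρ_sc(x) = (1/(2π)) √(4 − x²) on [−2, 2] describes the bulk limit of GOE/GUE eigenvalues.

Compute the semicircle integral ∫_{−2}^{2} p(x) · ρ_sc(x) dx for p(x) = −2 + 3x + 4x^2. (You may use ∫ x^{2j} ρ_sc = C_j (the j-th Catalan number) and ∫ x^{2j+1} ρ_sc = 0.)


Write p(x) = Σ a_i x^i, split into monomials and integrate each against ρ_sc separately.
Using ∫ x^{2j} ρ_sc = C_j = (1/(j+1)) C(2j, j) (Catalan numbers) and ∫ x^{2j+1} ρ_sc = 0 (odd monomials vanish by symmetry):
  i = 0 (even): a_0 · C_{0} = -2 · 1 = -2
  i = 1 (odd): ∫ x^1 ρ_sc = 0 (vanishes)
  i = 2 (even): a_2 · C_{1} = 4 · 1 = 4

Summing the contributions: ∫_{−2}^{2} p(x) ρ_sc(x) dx = (-2) + 4 = 2.


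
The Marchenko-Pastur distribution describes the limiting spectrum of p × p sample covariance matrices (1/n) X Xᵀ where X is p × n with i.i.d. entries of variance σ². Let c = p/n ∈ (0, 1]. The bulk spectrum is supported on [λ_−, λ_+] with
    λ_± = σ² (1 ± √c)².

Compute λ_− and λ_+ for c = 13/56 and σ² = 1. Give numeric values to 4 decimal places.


c = 13/56 = 0.232143; √c = 0.481812.
λ_− = σ² (1 − √c)² = 1 · (1 − 0.481812)² = 1 · (0.518188)² = 0.268519.
λ_+ = σ² (1 + √c)² = 1 · (1 + 0.481812)² = 1 · (1.481812)² = 2.195767.

Rounded to 4 decimal places: λ_− ≈ 0.2685, λ_+ ≈ 2.1958.


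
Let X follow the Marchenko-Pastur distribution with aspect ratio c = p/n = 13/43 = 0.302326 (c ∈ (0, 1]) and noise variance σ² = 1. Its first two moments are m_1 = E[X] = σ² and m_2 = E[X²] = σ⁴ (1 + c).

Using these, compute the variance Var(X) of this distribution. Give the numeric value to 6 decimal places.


m_1 = E[X] = σ² = 1, so m_1² = 1.
m_2 = E[X²] = σ⁴ (1 + c) = 1 · (1 + 0.302326) = 1 · 1.302326 = 1.302326.
(Note m_2 − m_1² simplifies to c · σ⁴ = 0.302326 · 1.)

Var(X) = m_2 − m_1² = 1.302326 − 1 = 0.302326.


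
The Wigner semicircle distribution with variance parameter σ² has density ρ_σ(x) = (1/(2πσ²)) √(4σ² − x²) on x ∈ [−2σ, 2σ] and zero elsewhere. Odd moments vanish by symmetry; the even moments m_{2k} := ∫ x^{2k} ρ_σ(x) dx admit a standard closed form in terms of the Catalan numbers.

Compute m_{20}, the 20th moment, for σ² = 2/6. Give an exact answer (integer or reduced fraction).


By the scaled semicircle moment identity, m_{2k} = σ^{2k} · C_k with k = 10.
C_10 = (1/(k+1)) · C(2k, k) = (1/11) · C(20, 10) = (1/11) · 184756 = 16796.
σ^{2k} = (σ²)^k = (2/6)^10 = 1/59049.

Therefore m_{20} = σ^{20} · C_10 = (1/59049) · 16796 = 16796/59049.


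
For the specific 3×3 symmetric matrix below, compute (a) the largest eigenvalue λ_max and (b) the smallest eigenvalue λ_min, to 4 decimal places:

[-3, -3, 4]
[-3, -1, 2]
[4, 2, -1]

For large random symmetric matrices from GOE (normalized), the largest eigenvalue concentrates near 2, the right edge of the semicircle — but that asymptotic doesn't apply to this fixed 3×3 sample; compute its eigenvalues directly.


Since M is real symmetric, all three eigenvalues are real; they are the roots of det(λI − M) = λ³ − (tr M) λ² + s λ − det M, where s is the sum of the principal 2×2 minors.
tr M = -3 + (-1) + (-1) = -5.
s = ((-3)·(-1) − (-3)²) + ((-3)·(-1) − 4²) + ((-1)·(-1) − 2²) = -6 + (-13) + (-3) = -22.
det M (expand along row 1) = (-3)·(-3) − (-3)·(-5) + 4·(-2) = -14.
Characteristic polynomial: λ³ + 5λ² − 22λ + 14 = 0.
Substitute λ = y + (tr M)/3 = y − 1.666667 to remove the quadratic term: y³ + p·y + q = 0 with p = s − (tr M)²/3 = -30.333333 and q = −2(tr M)³/27 + (tr M)·s/3 − det M = 59.925926.
Three real roots ⇒ use the trigonometric (Viète) form: r = 2√(−p/3) = 6.359595, φ = arccos(3q/(p·r)) = arccos(-0.931937) = 2.770514 rad.
y_k = r·cos(φ/3 − 2πk/3) for k = 0, 1, 2 gives y = 3.835014, 2.475992, -6.311006.
λ_k = y_k − 1.666667 gives λ = 2.1683, 0.8093, -7.9777 (check: the sum is -5.0000 = tr M).

Hence λ_max = 2.1683 and λ_min = -7.9777.


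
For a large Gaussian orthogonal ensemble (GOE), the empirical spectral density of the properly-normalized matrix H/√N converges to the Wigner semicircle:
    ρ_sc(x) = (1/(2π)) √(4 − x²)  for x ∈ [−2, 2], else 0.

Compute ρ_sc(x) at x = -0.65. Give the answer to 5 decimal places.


ρ_sc(x) = (1/(2π)) √(4 − x²). With x = -0.65:
  4 − x² = 4 − (-0.65)² = 4 − 0.422500 = 3.577500.
  √(4 − x²) = 1.891428.
  1/(2π) = 0.159155.
  ρ_sc(-0.65) = 0.159155 · 1.891428 = 0.301030.

Rounded to 5 decimal places: ρ_sc(-0.65) ≈ 0.30103.


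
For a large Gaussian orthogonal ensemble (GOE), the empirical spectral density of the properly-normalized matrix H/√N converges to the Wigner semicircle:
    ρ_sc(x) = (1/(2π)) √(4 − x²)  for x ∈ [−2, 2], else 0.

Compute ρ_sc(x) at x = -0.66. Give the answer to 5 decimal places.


ρ_sc(x) = (1/(2π)) √(4 − x²). With x = -0.66:
  4 − x² = 4 − (-0.66)² = 4 − 0.435600 = 3.564400.
  √(4 − x²) = 1.887962.
  1/(2π) = 0.159155.
  ρ_sc(-0.66) = 0.159155 · 1.887962 = 0.300478.

Rounded to 5 decimal places: ρ_sc(-0.66) ≈ 0.30048.


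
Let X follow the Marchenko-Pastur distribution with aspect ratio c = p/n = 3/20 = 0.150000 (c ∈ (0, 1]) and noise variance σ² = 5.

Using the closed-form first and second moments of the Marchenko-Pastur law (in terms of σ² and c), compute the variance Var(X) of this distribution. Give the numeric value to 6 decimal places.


Recall the MP moments m_1 = E[X] = σ² and m_2 = E[X²] = σ⁴ (1 + c).
m_1 = E[X] = σ² = 5, so m_1² = 25.
m_2 = E[X²] = σ⁴ (1 + c) = 25 · (1 + 0.150000) = 25 · 1.150000 = 28.750000.
(Note m_2 − m_1² simplifies to c · σ⁴ = 0.150000 · 25.)

Var(X) = m_2 − m_1² = 28.750000 − 25 = 3.750000.


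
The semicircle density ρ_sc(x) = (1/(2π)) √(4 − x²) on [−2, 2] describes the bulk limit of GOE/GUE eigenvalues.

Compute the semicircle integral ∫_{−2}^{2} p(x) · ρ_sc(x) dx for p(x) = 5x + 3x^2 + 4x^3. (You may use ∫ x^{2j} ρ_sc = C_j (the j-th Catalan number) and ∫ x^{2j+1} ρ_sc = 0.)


Write p(x) = Σ a_i x^i, split into monomials and integrate each against ρ_sc separately.
Using ∫ x^{2j} ρ_sc = C_j = (1/(j+1)) C(2j, j) (Catalan numbers) and ∫ x^{2j+1} ρ_sc = 0 (odd monomials vanish by symmetry):
  i = 1 (odd): ∫ x^1 ρ_sc = 0 (vanishes)
  i = 2 (even): a_2 · C_{1} = 3 · 1 = 3
  i = 3 (odd): ∫ x^3 ρ_sc = 0 (vanishes)

Summing the contributions: ∫_{−2}^{2} p(x) ρ_sc(x) dx = 3.


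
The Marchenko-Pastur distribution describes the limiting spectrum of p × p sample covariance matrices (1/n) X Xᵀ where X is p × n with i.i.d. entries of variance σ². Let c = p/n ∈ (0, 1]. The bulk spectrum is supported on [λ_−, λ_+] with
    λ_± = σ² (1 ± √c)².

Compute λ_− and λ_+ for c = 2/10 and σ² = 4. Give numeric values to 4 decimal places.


c = 2/10 = 0.200000; √c = 0.447214.
λ_− = σ² (1 − √c)² = 4 · (1 − 0.447214)² = 4 · (0.552786)² = 1.222291.
λ_+ = σ² (1 + √c)² = 4 · (1 + 0.447214)² = 4 · (1.447214)² = 8.377709.

Rounded to 4 decimal places: λ_− ≈ 1.2223, λ_+ ≈ 8.3777.


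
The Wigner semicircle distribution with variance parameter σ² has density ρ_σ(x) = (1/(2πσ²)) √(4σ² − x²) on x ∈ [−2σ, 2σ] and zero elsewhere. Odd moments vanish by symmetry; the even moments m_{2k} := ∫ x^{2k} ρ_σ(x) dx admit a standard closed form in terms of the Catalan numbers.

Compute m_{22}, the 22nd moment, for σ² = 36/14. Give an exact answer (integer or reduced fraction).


By the scaled semicircle moment identity, m_{2k} = σ^{2k} · C_k with k = 11.
C_11 = (1/(k+1)) · C(2k, k) = (1/12) · C(22, 11) = (1/12) · 705432 = 58786.
σ^{2k} = (σ²)^k = (36/14)^11 = 64268410079232/1977326743.

Therefore m_{22} = σ^{22} · C_11 = (64268410079232/1977326743) · 58786 = 539726107845390336/282475249.


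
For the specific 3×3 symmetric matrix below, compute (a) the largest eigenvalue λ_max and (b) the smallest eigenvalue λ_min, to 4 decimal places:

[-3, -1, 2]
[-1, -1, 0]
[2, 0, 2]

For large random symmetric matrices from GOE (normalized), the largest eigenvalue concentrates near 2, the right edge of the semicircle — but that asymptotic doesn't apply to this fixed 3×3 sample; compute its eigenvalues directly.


Since M is real symmetric, all three eigenvalues are real; they are the roots of det(λI − M) = λ³ − (tr M) λ² + s λ − det M, where s is the sum of the principal 2×2 minors.
tr M = -3 + (-1) + 2 = -2.
s = ((-3)·(-1) − (-1)²) + ((-3)·2 − 2²) + ((-1)·2 − 0²) = 2 + (-10) + (-2) = -10.
det M (expand along row 1) = (-3)·(-2) − (-1)·(-2) + 2·2 = 8.
Characteristic polynomial: λ³ + 2λ² − 10λ − 8 = 0.
Substitute λ = y + (tr M)/3 = y − 0.666667 to remove the quadratic term: y³ + p·y + q = 0 with p = s − (tr M)²/3 = -11.333333 and q = −2(tr M)³/27 + (tr M)·s/3 − det M = -0.740741.
Three real roots ⇒ use the trigonometric (Viète) form: r = 2√(−p/3) = 3.887301, φ = arccos(3q/(p·r)) = arccos(0.050441) = 1.520334 rad.
y_k = r·cos(φ/3 − 2πk/3) for k = 0, 1, 2 gives y = 3.398717, -0.065384, -3.333333.
λ_k = y_k − 0.666667 gives λ = 2.7321, -0.7321, -4.0000 (check: the sum is -2.0000 = tr M).

Hence λ_max = 2.7321 and λ_min = -4.0000.


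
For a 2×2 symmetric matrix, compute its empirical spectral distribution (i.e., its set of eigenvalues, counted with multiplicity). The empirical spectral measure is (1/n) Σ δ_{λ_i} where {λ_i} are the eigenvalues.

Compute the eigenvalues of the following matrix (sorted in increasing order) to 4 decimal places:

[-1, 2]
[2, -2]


Since M is real symmetric, both eigenvalues are real; they are the roots of det(λI − M) = λ² − (tr M) λ + det M.
tr M = -1 + (-2) = -3.
det M = (-1)·(-2) − 2² = 2 − 4 = -2.
Characteristic polynomial: λ² + 3λ − 2 = 0.
Discriminant Δ = (tr M)² − 4·det M = 9 − (-8) = 17; √Δ = 4.123106.
λ = (tr M ± √Δ)/2 = (-3 ± 4.123106)/2, giving (tr M − √Δ)/2 = -3.5616 and (tr M + √Δ)/2 = 0.5616.

Eigenvalues sorted in increasing order: [-3.5616, 0.5616].


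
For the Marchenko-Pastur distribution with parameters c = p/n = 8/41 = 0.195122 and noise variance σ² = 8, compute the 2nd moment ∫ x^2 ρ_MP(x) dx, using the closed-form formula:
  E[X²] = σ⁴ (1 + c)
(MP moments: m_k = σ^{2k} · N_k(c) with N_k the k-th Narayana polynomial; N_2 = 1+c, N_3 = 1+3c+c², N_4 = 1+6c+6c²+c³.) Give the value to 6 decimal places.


E[X²] = σ⁴ (1 + c) (second MP moment). With σ² = 8 (so σ⁴ = 64) and c = 8/41 = 0.195122: E[X²] = 64 · (1 + 0.195122) = 64 · 1.195122.

So E[X^2] = 76.487805.


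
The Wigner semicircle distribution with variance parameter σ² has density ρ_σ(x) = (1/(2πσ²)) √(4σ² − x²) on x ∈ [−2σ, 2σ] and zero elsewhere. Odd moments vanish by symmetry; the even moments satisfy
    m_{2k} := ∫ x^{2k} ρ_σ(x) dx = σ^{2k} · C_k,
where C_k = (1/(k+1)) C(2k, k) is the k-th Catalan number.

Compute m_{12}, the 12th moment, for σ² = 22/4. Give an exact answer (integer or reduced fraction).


By the scaled semicircle moment identity, m_{2k} = σ^{2k} · C_k with k = 6.
C_6 = (1/(k+1)) · C(2k, k) = (1/7) · C(12, 6) = (1/7) · 924 = 132.
σ^{2k} = (σ²)^k = (22/4)^6 = 1771561/64.

Therefore m_{12} = σ^{12} · C_6 = (1771561/64) · 132 = 58461513/16.


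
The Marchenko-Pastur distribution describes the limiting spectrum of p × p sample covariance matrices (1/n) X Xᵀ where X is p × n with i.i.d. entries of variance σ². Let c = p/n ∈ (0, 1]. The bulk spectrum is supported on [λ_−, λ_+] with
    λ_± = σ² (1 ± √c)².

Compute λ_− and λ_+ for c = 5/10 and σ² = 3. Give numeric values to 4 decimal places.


c = 5/10 = 0.500000; √c = 0.707107.
λ_− = σ² (1 − √c)² = 3 · (1 − 0.707107)² = 3 · (0.292893)² = 0.257359.
λ_+ = σ² (1 + √c)² = 3 · (1 + 0.707107)² = 3 · (1.707107)² = 8.742641.

Rounded to 4 decimal places: λ_− ≈ 0.2574, λ_+ ≈ 8.7426.


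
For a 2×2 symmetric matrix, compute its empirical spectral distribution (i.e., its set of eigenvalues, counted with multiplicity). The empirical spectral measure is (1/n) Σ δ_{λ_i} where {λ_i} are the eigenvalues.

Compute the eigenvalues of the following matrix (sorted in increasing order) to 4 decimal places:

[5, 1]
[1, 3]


Since M is real symmetric, both eigenvalues are real; they are the roots of det(λI − M) = λ² − (tr M) λ + det M.
tr M = 5 + 3 = 8.
det M = 5·3 − 1² = 15 − 1 = 14.
Characteristic polynomial: λ² − 8λ + 14 = 0.
Discriminant Δ = (tr M)² − 4·det M = 64 − 56 = 8; √Δ = 2.828427.
λ = (tr M ± √Δ)/2 = (8 ± 2.828427)/2, giving (tr M − √Δ)/2 = 2.5858 and (tr M + √Δ)/2 = 5.4142.

Eigenvalues sorted in increasing order: [2.5858, 5.4142].


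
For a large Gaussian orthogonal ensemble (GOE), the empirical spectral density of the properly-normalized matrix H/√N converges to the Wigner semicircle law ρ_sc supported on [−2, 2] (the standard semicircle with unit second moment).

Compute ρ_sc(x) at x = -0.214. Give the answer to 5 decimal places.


ρ_sc(x) = (1/(2π)) √(4 − x²). With x = -0.214:
  4 − x² = 4 − (-0.214)² = 4 − 0.045796 = 3.954204.
  √(4 − x²) = 1.988518.
  1/(2π) = 0.159155.
  ρ_sc(-0.214) = 0.159155 · 1.988518 = 0.316482.

Rounded to 5 decimal places: ρ_sc(-0.214) ≈ 0.31648.


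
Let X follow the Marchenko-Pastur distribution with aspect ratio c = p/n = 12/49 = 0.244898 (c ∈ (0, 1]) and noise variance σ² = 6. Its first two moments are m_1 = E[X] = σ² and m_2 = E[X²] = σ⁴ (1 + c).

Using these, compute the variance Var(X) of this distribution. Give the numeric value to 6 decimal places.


m_1 = E[X] = σ² = 6, so m_1² = 36.
m_2 = E[X²] = σ⁴ (1 + c) = 36 · (1 + 0.244898) = 36 · 1.244898 = 44.816327.
(Note m_2 − m_1² simplifies to c · σ⁴ = 0.244898 · 36.)

Var(X) = m_2 − m_1² = 44.816327 − 36 = 8.816327.


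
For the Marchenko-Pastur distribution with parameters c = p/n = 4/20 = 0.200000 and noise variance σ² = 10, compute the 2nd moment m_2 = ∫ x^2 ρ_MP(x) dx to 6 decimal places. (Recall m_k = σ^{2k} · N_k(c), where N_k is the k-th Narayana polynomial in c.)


E[X²] = σ⁴ (1 + c) (second MP moment). With σ² = 10 (so σ⁴ = 100) and c = 4/20 = 0.200000: E[X²] = 100 · (1 + 0.200000) = 100 · 1.200000.

So E[X^2] = 120.000000.


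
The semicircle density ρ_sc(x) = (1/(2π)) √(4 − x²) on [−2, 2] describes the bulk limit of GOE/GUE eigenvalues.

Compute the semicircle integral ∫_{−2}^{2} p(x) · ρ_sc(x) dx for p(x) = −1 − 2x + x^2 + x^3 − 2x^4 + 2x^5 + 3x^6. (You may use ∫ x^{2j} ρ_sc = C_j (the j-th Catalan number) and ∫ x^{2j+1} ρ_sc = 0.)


Write p(x) = Σ a_i x^i, split into monomials and integrate each against ρ_sc separately.
Using ∫ x^{2j} ρ_sc = C_j = (1/(j+1)) C(2j, j) (Catalan numbers) and ∫ x^{2j+1} ρ_sc = 0 (odd monomials vanish by symmetry):
  i = 0 (even): a_0 · C_{0} = -1 · 1 = -1
  i = 1 (odd): ∫ x^1 ρ_sc = 0 (vanishes)
  i = 2 (even): a_2 · C_{1} = 1 · 1 = 1
  i = 3 (odd): ∫ x^3 ρ_sc = 0 (vanishes)
  i = 4 (even): a_4 · C_{2} = -2 · 2 = -4
  i = 5 (odd): ∫ x^5 ρ_sc = 0 (vanishes)
  i = 6 (even): a_6 · C_{3} = 3 · 5 = 15

Summing the contributions: ∫_{−2}^{2} p(x) ρ_sc(x) dx = (-1) + 1 + (-4) + 15 = 11.


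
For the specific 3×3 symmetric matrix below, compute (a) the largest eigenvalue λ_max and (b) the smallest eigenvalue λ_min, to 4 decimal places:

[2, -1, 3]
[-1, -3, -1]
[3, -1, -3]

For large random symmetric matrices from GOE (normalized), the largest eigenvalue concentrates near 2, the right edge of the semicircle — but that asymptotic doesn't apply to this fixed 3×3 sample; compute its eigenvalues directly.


Since M is real symmetric, all three eigenvalues are real; they are the roots of det(λI − M) = λ³ − (tr M) λ² + s λ − det M, where s is the sum of the principal 2×2 minors.
tr M = 2 + (-3) + (-3) = -4.
s = (2·(-3) − (-1)²) + (2·(-3) − 3²) + ((-3)·(-3) − (-1)²) = -7 + (-15) + 8 = -14.
det M (expand along row 1) = 2·8 − (-1)·6 + 3·10 = 52.
Characteristic polynomial: λ³ + 4λ² − 14λ − 52 = 0.
Substitute λ = y + (tr M)/3 = y − 1.333333 to remove the quadratic term: y³ + p·y + q = 0 with p = s − (tr M)²/3 = -19.333333 and q = −2(tr M)³/27 + (tr M)·s/3 − det M = -28.592593.
Three real roots ⇒ use the trigonometric (Viète) form: r = 2√(−p/3) = 5.077182, φ = arccos(3q/(p·r)) = arccos(0.873867) = 0.507696 rad.
y_k = r·cos(φ/3 − 2πk/3) for k = 0, 1, 2 gives y = 5.004652, -1.761765, -3.242887.
λ_k = y_k − 1.333333 gives λ = 3.6713, -3.0951, -4.5762 (check: the sum is -4.0000 = tr M).

Hence λ_max = 3.6713 and λ_min = -4.5762.


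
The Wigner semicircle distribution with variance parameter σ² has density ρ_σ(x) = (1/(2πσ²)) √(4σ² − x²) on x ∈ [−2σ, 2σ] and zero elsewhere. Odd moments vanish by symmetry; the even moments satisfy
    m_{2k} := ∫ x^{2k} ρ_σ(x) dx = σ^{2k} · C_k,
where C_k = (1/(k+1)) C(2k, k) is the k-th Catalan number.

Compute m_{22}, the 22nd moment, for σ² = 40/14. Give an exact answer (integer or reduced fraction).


By the scaled semicircle moment identity, m_{2k} = σ^{2k} · C_k with k = 11.
C_11 = (1/(k+1)) · C(2k, k) = (1/12) · C(22, 11) = (1/12) · 705432 = 58786.
σ^{2k} = (σ²)^k = (40/14)^11 = 204800000000000/1977326743.

Therefore m_{22} = σ^{22} · C_11 = (204800000000000/1977326743) · 58786 = 1719910400000000000/282475249.


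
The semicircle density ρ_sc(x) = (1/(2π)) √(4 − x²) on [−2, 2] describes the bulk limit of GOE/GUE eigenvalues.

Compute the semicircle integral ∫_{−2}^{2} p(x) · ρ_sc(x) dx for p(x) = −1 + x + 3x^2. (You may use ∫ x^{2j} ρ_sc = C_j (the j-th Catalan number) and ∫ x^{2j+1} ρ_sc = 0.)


Write p(x) = Σ a_i x^i, split into monomials and integrate each against ρ_sc separately.
Using ∫ x^{2j} ρ_sc = C_j = (1/(j+1)) C(2j, j) (Catalan numbers) and ∫ x^{2j+1} ρ_sc = 0 (odd monomials vanish by symmetry):
  i = 0 (even): a_0 · C_{0} = -1 · 1 = -1
  i = 1 (odd): ∫ x^1 ρ_sc = 0 (vanishes)
  i = 2 (even): a_2 · C_{1} = 3 · 1 = 3

Summing the contributions: ∫_{−2}^{2} p(x) ρ_sc(x) dx = (-1) + 3 = 2.


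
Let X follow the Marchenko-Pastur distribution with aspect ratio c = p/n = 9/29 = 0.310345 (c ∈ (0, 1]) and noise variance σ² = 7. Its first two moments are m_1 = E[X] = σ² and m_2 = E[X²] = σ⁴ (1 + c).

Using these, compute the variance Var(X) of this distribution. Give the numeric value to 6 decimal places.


m_1 = E[X] = σ² = 7, so m_1² = 49.
m_2 = E[X²] = σ⁴ (1 + c) = 49 · (1 + 0.310345) = 49 · 1.310345 = 64.206897.
(Note m_2 − m_1² simplifies to c · σ⁴ = 0.310345 · 49.)

Var(X) = m_2 − m_1² = 64.206897 − 49 = 15.206897.


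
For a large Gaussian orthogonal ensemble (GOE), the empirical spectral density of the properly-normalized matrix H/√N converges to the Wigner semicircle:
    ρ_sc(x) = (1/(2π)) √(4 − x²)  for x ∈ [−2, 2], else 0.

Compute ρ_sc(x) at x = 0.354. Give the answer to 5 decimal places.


ρ_sc(x) = (1/(2π)) √(4 − x²). With x = 0.354:
  4 − x² = 4 − (0.354)² = 4 − 0.125316 = 3.874684.
  √(4 − x²) = 1.968422.
  1/(2π) = 0.159155.
  ρ_sc(0.354) = 0.159155 · 1.968422 = 0.313284.

Rounded to 5 decimal places: ρ_sc(0.354) ≈ 0.31328.


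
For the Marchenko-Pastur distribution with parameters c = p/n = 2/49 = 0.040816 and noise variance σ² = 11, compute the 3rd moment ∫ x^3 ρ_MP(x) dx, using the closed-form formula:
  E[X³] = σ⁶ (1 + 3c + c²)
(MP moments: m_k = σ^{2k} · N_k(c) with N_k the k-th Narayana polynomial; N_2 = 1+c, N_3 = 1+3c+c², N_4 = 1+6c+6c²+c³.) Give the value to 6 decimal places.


E[X³] = σ⁶ (1 + 3c + c²) (third MP moment). With σ² = 11 (so σ⁶ = 1331) and c = 2/49 = 0.040816: E[X³] = 1331 · (1 + 3·0.040816 + (0.040816)²) = 1331 · 1.124115.

So E[X^3] = 1496.197001.


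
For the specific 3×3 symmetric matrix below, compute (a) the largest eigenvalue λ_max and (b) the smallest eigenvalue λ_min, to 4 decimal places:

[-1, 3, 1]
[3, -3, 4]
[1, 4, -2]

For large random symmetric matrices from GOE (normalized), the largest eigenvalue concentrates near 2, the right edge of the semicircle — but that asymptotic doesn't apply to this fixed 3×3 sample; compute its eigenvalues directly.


Since M is real symmetric, all three eigenvalues are real; they are the roots of det(λI − M) = λ³ − (tr M) λ² + s λ − det M, where s is the sum of the principal 2×2 minors.
tr M = -1 + (-3) + (-2) = -6.
s = ((-1)·(-3) − 3²) + ((-1)·(-2) − 1²) + ((-3)·(-2) − 4²) = -6 + 1 + (-10) = -15.
det M (expand along row 1) = (-1)·(-10) − 3·(-10) + 1·15 = 55.
Characteristic polynomial: λ³ + 6λ² − 15λ − 55 = 0.
Substitute λ = y + (tr M)/3 = y − 2.000000 to remove the quadratic term: y³ + p·y + q = 0 with p = s − (tr M)²/3 = -27.000000 and q = −2(tr M)³/27 + (tr M)·s/3 − det M = -9.000000.
Three real roots ⇒ use the trigonometric (Viète) form: r = 2√(−p/3) = 6.000000, φ = arccos(3q/(p·r)) = arccos(0.166667) = 1.403348 rad.
y_k = r·cos(φ/3 − 2πk/3) for k = 0, 1, 2 gives y = 5.355422, -0.334722, -5.020699.
λ_k = y_k − 2.000000 gives λ = 3.3554, -2.3347, -7.0207 (check: the sum is -6.0000 = tr M).

Hence λ_max = 3.3554 and λ_min = -7.0207.


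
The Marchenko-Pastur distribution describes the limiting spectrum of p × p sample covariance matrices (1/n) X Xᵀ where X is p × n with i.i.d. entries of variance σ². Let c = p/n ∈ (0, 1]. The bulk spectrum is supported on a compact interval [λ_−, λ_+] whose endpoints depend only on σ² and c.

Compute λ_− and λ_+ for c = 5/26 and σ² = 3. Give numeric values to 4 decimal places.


c = 5/26 = 0.192308; √c = 0.438529.
λ_− = σ² (1 − √c)² = 3 · (1 − 0.438529)² = 3 · (0.561471)² = 0.945749.
λ_+ = σ² (1 + √c)² = 3 · (1 + 0.438529)² = 3 · (1.438529)² = 6.208097.

Rounded to 4 decimal places: λ_− ≈ 0.9457, λ_+ ≈ 6.2081.


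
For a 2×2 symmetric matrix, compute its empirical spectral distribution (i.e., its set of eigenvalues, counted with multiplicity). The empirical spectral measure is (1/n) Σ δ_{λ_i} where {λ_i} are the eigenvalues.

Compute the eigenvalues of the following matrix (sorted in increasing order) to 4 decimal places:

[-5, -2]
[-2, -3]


Since M is real symmetric, both eigenvalues are real; they are the roots of det(λI − M) = λ² − (tr M) λ + det M.
tr M = -5 + (-3) = -8.
det M = (-5)·(-3) − (-2)² = 15 − 4 = 11.
Characteristic polynomial: λ² + 8λ + 11 = 0.
Discriminant Δ = (tr M)² − 4·det M = 64 − 44 = 20; √Δ = 4.472136.
λ = (tr M ± √Δ)/2 = (-8 ± 4.472136)/2, giving (tr M − √Δ)/2 = -6.2361 and (tr M + √Δ)/2 = -1.7639.

Eigenvalues sorted in increasing order: [-6.2361, -1.7639].


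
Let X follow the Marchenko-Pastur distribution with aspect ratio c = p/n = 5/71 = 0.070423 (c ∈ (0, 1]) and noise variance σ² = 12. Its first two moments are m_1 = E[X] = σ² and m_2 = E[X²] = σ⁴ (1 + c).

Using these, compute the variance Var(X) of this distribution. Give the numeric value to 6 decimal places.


m_1 = E[X] = σ² = 12, so m_1² = 144.
m_2 = E[X²] = σ⁴ (1 + c) = 144 · (1 + 0.070423) = 144 · 1.070423 = 154.140845.
(Note m_2 − m_1² simplifies to c · σ⁴ = 0.070423 · 144.)

Var(X) = m_2 − m_1² = 154.140845 − 144 = 10.140845.


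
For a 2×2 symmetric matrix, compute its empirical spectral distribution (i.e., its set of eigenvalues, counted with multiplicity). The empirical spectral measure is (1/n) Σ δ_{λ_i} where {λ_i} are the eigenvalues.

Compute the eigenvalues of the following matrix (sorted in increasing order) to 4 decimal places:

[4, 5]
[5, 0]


Since M is real symmetric, both eigenvalues are real; they are the roots of det(λI − M) = λ² − (tr M) λ + det M.
tr M = 4 + 0 = 4.
det M = 4·0 − 5² = 0 − 25 = -25.
Characteristic polynomial: λ² − 4λ − 25 = 0.
Discriminant Δ = (tr M)² − 4·det M = 16 − (-100) = 116; √Δ = 10.770330.
λ = (tr M ± √Δ)/2 = (4 ± 10.770330)/2, giving (tr M − √Δ)/2 = -3.3852 and (tr M + √Δ)/2 = 7.3852.

Eigenvalues sorted in increasing order: [-3.3852, 7.3852].
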